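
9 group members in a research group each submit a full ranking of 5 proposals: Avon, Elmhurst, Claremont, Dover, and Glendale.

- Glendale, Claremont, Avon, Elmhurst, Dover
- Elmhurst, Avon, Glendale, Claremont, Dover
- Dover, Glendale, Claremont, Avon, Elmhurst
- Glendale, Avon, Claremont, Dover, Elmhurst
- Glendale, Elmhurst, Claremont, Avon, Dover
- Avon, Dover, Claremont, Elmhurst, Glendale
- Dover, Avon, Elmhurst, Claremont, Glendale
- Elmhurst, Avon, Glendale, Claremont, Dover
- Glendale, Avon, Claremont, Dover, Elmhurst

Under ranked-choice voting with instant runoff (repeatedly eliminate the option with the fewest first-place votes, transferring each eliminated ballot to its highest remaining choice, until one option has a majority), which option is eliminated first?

Claremont

Round 1: Glendale 4, Elmhurst 2, Dover 2, Avon 1, Claremont 0. Claremont has the fewest and is eliminated.
Round 2: Glendale 4, Elmhurst 2, Dover 2, Avon 1. Avon has the fewest and is eliminated.
Round 3: Glendale 4, Dover 3, Elmhurst 2. Elmhurst has the fewest and is eliminated.
Round 4: Glendale 6, Dover 3. Glendale has a majority.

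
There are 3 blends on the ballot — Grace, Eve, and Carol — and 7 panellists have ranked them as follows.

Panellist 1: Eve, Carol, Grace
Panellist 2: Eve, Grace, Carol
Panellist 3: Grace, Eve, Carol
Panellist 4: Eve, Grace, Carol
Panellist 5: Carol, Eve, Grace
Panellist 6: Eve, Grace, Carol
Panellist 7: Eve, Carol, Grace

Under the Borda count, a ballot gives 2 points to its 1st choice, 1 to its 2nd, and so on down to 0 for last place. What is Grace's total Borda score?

Borda scores:
  Grace: 0 + 1 + 2 + 1 + 0 + 1 + 0 = 5
  Eve: 2 + 2 + 1 + 2 + 1 + 2 + 2 = 12
  Carol: 1 + 0 + 0 + 0 + 2 + 0 + 1 = 4

5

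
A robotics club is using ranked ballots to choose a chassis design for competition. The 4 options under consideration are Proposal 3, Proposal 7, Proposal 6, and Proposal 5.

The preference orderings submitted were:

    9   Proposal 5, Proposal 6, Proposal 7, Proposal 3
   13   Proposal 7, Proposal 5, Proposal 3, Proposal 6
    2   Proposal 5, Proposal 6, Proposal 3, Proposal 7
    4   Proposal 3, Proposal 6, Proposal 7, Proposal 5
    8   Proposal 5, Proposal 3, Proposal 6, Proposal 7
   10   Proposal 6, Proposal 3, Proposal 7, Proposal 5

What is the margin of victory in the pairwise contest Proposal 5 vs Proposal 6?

18

Ballots ranking Proposal 5 above Proposal 6: 9+13+2+8 = 32.
Ballots ranking Proposal 6 above Proposal 5: 4+10 = 14.
Proposal 5 wins 32–14, a margin of 18.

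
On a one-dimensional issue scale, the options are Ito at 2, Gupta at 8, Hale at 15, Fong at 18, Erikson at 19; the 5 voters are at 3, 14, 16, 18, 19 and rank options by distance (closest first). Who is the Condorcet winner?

Hale

With single-peaked preferences on a line, the Condorcet winner is the candidate closest to the median voter.
The median voter (position 16) is closest to Hale at 15.
Check: Hale vs Fong — voters closer to Hale: 3 of 5.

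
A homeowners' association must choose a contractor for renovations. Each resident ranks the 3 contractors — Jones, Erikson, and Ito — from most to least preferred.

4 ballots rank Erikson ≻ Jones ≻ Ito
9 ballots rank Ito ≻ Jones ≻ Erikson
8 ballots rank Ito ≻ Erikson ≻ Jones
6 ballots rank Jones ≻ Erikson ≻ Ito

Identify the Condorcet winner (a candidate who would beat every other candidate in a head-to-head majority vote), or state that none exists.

Ito

Head-to-head results (27 voters total):
Jones vs Erikson: Jones wins 15–12.
Jones vs Ito: Ito wins 17–10.
Erikson vs Ito: Ito wins 17–10.
Ito beats each rival — Jones (17–10), Erikson (17–10) — so Ito is the Condorcet winner.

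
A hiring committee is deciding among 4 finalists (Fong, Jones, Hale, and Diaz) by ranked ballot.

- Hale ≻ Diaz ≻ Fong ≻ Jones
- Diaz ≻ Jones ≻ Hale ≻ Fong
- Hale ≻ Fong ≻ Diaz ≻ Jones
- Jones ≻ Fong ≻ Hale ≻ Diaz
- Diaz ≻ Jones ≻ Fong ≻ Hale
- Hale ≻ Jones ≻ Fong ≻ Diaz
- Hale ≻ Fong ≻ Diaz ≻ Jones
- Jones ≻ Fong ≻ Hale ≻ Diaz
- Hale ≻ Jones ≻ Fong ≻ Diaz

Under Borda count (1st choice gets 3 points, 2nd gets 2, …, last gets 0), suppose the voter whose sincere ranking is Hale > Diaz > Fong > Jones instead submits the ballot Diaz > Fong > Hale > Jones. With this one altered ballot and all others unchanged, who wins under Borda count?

Borda totals with the altered ballot: Fong 13, Jones 14, Hale 16, Diaz 11.
The winner is unchanged: still Hale.

Hale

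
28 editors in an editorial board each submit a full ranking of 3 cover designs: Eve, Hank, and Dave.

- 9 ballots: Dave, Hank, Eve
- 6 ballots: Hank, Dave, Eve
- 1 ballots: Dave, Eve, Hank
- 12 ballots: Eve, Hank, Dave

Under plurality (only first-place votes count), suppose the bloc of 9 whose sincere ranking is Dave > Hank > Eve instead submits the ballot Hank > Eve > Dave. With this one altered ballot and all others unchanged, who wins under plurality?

First-place totals with the altered ballot: Eve 12, Hank 15, Dave 1.
The switch changes the winner from Eve to Hank.

Hank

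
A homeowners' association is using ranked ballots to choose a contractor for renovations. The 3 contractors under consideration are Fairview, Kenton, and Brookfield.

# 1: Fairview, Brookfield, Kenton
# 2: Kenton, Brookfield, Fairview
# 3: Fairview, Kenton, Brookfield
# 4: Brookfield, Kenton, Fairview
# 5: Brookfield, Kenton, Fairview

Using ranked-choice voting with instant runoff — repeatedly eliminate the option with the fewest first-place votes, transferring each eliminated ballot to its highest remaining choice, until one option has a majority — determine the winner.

Round 1: Fairview 2, Brookfield 2, Kenton 1. Kenton has the fewest and is eliminated.
Round 2: Brookfield 3, Fairview 2. Brookfield has a majority.

Brookfield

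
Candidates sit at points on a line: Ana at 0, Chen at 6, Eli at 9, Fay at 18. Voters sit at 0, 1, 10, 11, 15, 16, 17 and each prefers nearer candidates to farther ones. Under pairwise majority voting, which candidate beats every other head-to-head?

With single-peaked preferences on a line, the Condorcet winner is the candidate closest to the median voter.
The median voter (position 11) is closest to Eli at 9.
Check: Eli vs Chen — voters closer to Eli: 5 of 7.

Eli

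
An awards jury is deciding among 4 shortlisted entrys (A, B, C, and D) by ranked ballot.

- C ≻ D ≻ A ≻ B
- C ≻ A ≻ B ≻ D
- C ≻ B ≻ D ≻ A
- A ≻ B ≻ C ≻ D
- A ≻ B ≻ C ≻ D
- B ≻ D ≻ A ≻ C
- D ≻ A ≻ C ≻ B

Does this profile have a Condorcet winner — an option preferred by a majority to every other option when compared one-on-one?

No

Head-to-head results (7 voters total):
A vs B: A wins 5–2.
A vs C: A wins 4–3.
A vs D: D wins 4–3.
B vs C: C wins 4–3.
B vs D: B wins 5–2.
C vs D: C wins 5–2.
No candidate beats all others: A beats B beats D beats A, a majority cycle.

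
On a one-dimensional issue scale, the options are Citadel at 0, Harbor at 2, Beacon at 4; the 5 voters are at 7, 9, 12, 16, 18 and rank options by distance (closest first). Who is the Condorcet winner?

Beacon

With single-peaked preferences on a line, the Condorcet winner is the candidate closest to the median voter.
The median voter (position 12) is closest to Beacon at 4.
Check: Beacon vs Citadel — voters closer to Beacon: 5 of 5.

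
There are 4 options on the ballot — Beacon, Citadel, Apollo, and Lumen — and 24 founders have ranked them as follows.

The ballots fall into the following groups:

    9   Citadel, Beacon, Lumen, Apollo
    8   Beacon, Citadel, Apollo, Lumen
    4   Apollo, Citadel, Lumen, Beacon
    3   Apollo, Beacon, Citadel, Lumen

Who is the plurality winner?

First-place vote totals:
  Beacon: 8
  Citadel: 9
  Apollo: 7
  Lumen: 0
Citadel has the most first-place votes.

Citadel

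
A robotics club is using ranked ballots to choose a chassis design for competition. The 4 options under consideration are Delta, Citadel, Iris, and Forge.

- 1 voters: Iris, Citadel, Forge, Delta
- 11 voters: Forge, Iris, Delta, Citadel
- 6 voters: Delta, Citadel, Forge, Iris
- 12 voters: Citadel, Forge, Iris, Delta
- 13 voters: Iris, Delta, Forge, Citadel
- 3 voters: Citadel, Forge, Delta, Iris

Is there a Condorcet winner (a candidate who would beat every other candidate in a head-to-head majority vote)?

Yes

Head-to-head results (46 voters total):
Delta vs Citadel: Delta wins 30–16.
Delta vs Iris: Iris wins 37–9.
Delta vs Forge: Forge wins 27–19.
Citadel vs Iris: Iris wins 25–21.
Citadel vs Forge: Forge wins 24–22.
Iris vs Forge: Forge wins 32–14.
Forge beats each rival — Delta (27–19), Citadel (24–22), Iris (32–14) — so Forge is the Condorcet winner.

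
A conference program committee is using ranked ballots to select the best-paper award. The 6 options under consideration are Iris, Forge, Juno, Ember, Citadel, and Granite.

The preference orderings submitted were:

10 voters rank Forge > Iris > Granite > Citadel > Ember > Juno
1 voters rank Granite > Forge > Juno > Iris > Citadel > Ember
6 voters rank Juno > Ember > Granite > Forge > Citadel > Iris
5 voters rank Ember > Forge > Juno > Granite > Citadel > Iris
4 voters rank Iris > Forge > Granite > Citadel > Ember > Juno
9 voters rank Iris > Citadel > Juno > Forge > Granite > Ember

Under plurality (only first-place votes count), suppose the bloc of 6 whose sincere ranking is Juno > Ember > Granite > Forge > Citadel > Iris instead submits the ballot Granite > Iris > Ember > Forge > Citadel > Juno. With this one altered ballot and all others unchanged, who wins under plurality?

First-place totals with the altered ballot: Iris 13, Forge 10, Juno 0, Ember 5, Citadel 0, Granite 7.
The winner is unchanged: still Iris.

Iris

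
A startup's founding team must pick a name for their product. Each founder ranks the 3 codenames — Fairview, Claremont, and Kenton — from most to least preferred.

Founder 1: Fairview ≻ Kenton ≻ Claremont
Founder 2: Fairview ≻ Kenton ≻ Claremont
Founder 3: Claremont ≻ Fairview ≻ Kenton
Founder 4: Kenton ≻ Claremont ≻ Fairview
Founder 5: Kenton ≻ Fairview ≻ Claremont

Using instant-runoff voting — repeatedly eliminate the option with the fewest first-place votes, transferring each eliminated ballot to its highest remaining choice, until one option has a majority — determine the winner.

Fairview

Round 1: Fairview 2, Kenton 2, Claremont 1. Claremont has the fewest and is eliminated.
Round 2: Fairview 3, Kenton 2. Fairview has a majority.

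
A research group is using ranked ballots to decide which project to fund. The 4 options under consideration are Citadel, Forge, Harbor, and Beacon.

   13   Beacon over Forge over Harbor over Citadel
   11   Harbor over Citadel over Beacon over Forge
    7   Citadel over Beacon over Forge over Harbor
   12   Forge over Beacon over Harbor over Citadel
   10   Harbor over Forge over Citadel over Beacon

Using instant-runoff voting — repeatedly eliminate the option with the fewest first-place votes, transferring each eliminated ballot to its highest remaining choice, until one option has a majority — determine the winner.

Round 1: Harbor 21, Beacon 13, Forge 12, Citadel 7. Citadel has the fewest and is eliminated.
Round 2: Harbor 21, Beacon 20, Forge 12. Forge has the fewest and is eliminated.
Round 3: Beacon 32, Harbor 21. Beacon has a majority.

Beacon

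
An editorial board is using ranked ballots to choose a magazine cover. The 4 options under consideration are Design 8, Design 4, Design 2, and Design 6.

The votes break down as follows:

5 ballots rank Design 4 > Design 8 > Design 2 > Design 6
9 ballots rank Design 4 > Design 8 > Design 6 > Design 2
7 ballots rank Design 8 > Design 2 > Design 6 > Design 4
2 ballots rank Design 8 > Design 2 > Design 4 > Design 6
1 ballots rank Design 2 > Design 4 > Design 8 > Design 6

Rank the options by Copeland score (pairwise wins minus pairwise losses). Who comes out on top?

Design 4

Pairwise results:
  Design 8 vs Design 4: Design 4 wins 15–9.
  Design 8 vs Design 2: Design 8 wins 23–1.
  Design 8 vs Design 6: Design 8 wins 24–0.
  Design 4 vs Design 2: Design 4 wins 14–10.
  Design 4 vs Design 6: Design 4 wins 17–7.
  Design 2 vs Design 6: Design 2 wins 15–9.
Copeland scores (wins − losses):
  Design 8: 2 − 1 = 1
  Design 4: 3 − 0 = 3
  Design 2: 1 − 2 = -1
  Design 6: 0 − 3 = -3
Design 4 has the best Copeland score.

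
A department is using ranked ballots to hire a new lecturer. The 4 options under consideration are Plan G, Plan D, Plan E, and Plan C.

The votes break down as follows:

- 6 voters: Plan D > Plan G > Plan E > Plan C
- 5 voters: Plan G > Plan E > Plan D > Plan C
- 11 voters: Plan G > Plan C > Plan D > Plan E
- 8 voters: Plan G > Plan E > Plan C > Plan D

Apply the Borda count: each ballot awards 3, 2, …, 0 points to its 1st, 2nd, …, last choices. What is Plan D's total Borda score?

Borda scores:
  Plan G: 6·2 + 5·3 + 11·3 + 8·3 = 84
  Plan D: 6·3 + 5·1 + 11·1 + 8·0 = 34
  Plan E: 6·1 + 5·2 + 11·0 + 8·2 = 32
  Plan C: 6·0 + 5·0 + 11·2 + 8·1 = 30

34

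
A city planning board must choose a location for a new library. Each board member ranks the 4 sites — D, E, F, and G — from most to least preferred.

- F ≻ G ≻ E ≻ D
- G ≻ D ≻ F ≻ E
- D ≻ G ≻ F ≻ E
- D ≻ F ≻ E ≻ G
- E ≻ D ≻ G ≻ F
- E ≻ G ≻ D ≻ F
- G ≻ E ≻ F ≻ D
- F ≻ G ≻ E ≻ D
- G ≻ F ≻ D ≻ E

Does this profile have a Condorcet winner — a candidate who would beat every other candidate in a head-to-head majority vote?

Yes

Head-to-head results (9 voters total):
D vs E: E wins 5–4.
D vs F: D wins 5–4.
D vs G: G wins 6–3.
E vs F: F wins 6–3.
E vs G: G wins 6–3.
F vs G: G wins 6–3.
G beats each rival — D (6–3), E (6–3), F (6–3) — so G is the Condorcet winner.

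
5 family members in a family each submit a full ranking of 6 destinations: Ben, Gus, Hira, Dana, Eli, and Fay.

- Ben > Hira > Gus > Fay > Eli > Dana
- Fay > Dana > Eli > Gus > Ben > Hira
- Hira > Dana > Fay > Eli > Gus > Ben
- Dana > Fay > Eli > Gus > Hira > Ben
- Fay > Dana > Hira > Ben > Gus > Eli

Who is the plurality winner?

First-place vote totals:
  Ben: 1
  Gus: 0
  Hira: 1
  Dana: 1
  Eli: 0
  Fay: 2
Fay has the most first-place votes.

Fay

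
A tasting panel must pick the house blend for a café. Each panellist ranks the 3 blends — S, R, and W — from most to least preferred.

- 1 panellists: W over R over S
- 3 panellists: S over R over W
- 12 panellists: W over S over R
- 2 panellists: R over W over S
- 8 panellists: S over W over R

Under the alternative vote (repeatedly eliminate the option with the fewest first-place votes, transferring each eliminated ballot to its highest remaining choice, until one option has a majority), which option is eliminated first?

R

Round 1: W 13, S 11, R 2. R has the fewest and is eliminated.
Round 2: W 15, S 11. W has a majority.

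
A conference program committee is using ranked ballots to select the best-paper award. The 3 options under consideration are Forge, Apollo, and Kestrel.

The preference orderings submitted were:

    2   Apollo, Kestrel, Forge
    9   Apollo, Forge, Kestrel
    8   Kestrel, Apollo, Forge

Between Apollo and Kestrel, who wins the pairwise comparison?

Apollo

Ballots ranking Apollo above Kestrel: 2+9 = 11.
Ballots ranking Kestrel above Apollo: 8.
Apollo wins the head-to-head, 11–8.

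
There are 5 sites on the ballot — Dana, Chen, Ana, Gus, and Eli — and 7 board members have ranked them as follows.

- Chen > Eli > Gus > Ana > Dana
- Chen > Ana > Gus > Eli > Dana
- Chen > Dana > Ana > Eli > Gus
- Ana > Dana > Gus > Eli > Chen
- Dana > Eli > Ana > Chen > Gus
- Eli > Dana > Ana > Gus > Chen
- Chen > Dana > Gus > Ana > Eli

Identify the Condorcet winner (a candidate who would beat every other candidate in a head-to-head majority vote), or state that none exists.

Chen

Head-to-head results (7 voters total):
Dana vs Chen: Chen wins 4–3.
Dana vs Ana: Dana wins 4–3.
Dana vs Gus: Dana wins 5–2.
Dana vs Eli: Dana wins 4–3.
Chen vs Ana: Chen wins 4–3.
Chen vs Gus: Chen wins 5–2.
Chen vs Eli: Chen wins 4–3.
Ana vs Gus: Ana wins 5–2.
Ana vs Eli: Ana wins 4–3.
Gus vs Eli: Eli wins 4–3.
Chen beats each rival — Dana (4–3), Ana (4–3), Gus (5–2), Eli (4–3) — so Chen is the Condorcet winner.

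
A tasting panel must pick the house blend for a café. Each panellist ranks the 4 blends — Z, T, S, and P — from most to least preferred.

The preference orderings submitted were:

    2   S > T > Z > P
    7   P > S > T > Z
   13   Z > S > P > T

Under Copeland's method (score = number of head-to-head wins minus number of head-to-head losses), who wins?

Pairwise results:
  Z vs T: Z wins 13–9.
  Z vs S: Z wins 13–9.
  Z vs P: Z wins 15–7.
  T vs S: S wins 22–0.
  T vs P: P wins 20–2.
  S vs P: S wins 15–7.
Copeland scores (wins − losses):
  Z: 3 − 0 = 3
  T: 0 − 3 = -3
  S: 2 − 1 = 1
  P: 1 − 2 = -1
Z has the best Copeland score.

Z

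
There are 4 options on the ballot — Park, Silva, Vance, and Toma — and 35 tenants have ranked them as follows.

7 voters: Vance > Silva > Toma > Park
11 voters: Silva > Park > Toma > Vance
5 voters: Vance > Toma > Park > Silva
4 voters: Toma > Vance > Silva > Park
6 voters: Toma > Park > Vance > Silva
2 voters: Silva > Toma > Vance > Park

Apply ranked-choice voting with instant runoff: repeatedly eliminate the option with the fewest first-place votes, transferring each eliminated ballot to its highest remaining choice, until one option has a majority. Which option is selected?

Round 1: Silva 13, Vance 12, Toma 10, Park 0. Park has the fewest and is eliminated.
Round 2: Silva 13, Vance 12, Toma 10. Toma has the fewest and is eliminated.
Round 3: Vance 22, Silva 13. Vance has a majority.

Vance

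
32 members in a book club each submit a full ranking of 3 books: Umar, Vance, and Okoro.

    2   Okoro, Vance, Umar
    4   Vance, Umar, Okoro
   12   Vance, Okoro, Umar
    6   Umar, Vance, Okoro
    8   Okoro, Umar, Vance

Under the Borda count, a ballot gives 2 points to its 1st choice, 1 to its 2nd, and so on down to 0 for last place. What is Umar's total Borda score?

24

Borda scores:
  Umar: 2·0 + 4·1 + 12·0 + 6·2 + 8·1 = 24
  Vance: 2·1 + 4·2 + 12·2 + 6·1 + 8·0 = 40
  Okoro: 2·2 + 4·0 + 12·1 + 6·0 + 8·2 = 32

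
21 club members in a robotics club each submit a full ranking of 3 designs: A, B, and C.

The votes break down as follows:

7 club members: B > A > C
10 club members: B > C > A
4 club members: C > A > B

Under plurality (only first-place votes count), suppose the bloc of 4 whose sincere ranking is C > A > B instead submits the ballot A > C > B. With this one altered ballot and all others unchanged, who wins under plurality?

B

First-place totals with the altered ballot: A 4, B 17, C 0.
The winner is unchanged: still B.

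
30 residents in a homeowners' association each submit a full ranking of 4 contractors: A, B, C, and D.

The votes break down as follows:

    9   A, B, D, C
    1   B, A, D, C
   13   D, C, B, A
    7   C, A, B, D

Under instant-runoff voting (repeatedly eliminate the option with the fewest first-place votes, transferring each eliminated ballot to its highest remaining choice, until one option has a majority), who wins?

Round 1: D 13, A 9, C 7, B 1. B has the fewest and is eliminated.
Round 2: D 13, A 10, C 7. C has the fewest and is eliminated.
Round 3: A 17, D 13. A has a majority.

A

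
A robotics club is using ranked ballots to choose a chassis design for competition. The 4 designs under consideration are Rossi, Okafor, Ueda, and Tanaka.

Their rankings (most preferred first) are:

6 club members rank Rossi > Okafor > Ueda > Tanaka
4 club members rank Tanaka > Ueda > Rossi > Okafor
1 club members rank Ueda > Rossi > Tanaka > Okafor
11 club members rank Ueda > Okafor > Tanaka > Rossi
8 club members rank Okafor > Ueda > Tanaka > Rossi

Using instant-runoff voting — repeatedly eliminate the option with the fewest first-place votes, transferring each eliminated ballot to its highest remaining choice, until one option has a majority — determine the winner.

Round 1: Ueda 12, Okafor 8, Rossi 6, Tanaka 4. Tanaka has the fewest and is eliminated.
Round 2: Ueda 16, Okafor 8, Rossi 6. Ueda has a majority.

Ueda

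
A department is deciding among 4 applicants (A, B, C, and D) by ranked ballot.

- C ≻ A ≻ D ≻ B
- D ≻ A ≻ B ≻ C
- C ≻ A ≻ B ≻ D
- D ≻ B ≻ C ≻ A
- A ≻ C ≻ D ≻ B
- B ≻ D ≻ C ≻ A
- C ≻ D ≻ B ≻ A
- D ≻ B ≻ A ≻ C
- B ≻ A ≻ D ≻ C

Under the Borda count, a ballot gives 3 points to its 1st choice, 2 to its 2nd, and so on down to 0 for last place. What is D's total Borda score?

16

Borda scores:
  A: 2 + 2 + 2 + 0 + 3 + 0 + 0 + 1 + 2 = 12
  B: 0 + 1 + 1 + 2 + 0 + 3 + 1 + 2 + 3 = 13
  C: 3 + 0 + 3 + 1 + 2 + 1 + 3 + 0 + 0 = 13
  D: 1 + 3 + 0 + 3 + 1 + 2 + 2 + 3 + 1 = 16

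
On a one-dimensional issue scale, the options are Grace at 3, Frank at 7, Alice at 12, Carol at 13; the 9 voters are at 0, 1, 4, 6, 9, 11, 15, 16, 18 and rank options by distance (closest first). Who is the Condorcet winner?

Frank

With single-peaked preferences on a line, the Condorcet winner is the candidate closest to the median voter.
The median voter (position 9) is closest to Frank at 7.
Check: Frank vs Carol — voters closer to Frank: 5 of 9.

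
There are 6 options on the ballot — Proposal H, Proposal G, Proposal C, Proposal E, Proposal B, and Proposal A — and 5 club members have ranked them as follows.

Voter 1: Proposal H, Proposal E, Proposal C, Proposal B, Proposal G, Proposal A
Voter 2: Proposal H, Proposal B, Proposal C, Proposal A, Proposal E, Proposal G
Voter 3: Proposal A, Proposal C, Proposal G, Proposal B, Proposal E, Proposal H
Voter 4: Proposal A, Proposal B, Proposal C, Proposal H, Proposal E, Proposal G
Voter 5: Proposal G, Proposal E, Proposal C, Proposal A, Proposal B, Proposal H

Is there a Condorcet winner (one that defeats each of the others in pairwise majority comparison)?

Yes

Head-to-head results (5 voters total):
Proposal H vs Proposal G: Proposal H wins 3–2.
Proposal H vs Proposal C: Proposal C wins 3–2.
Proposal H vs Proposal E: Proposal H wins 3–2.
Proposal H vs Proposal B: Proposal B wins 3–2.
Proposal H vs Proposal A: Proposal A wins 3–2.
Proposal G vs Proposal C: Proposal C wins 4–1.
Proposal G vs Proposal E: Proposal E wins 3–2.
Proposal G vs Proposal B: Proposal B wins 3–2.
Proposal G vs Proposal A: Proposal A wins 3–2.
Proposal C vs Proposal E: Proposal C wins 3–2.
Proposal C vs Proposal B: Proposal C wins 3–2.
Proposal C vs Proposal A: Proposal C wins 3–2.
Proposal E vs Proposal B: Proposal B wins 3–2.
Proposal E vs Proposal A: Proposal A wins 3–2.
Proposal B vs Proposal A: Proposal A wins 3–2.
Proposal C beats each rival — Proposal H (3–2), Proposal G (4–1), Proposal E (3–2), Proposal B (3–2), Proposal A (3–2) — so Proposal C is the Condorcet winner.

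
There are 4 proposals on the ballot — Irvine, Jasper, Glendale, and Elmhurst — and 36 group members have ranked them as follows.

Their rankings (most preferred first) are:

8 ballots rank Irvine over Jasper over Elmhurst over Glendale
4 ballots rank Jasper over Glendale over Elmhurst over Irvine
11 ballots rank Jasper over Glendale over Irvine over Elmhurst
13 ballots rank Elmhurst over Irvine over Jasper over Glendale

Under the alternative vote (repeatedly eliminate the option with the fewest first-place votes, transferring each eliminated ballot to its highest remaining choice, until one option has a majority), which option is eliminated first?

Glendale

Round 1: Jasper 15, Elmhurst 13, Irvine 8, Glendale 0. Glendale has the fewest and is eliminated.
Round 2: Jasper 15, Elmhurst 13, Irvine 8. Irvine has the fewest and is eliminated.
Round 3: Jasper 23, Elmhurst 13. Jasper has a majority.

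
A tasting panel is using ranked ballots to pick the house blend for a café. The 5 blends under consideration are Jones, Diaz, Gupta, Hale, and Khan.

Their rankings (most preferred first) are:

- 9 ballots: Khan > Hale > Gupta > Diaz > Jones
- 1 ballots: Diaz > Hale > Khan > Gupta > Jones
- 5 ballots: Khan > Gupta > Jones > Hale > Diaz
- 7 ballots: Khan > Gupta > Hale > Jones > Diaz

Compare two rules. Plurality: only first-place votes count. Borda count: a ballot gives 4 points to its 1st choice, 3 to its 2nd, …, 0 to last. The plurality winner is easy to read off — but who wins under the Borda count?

Khan

Plurality first-place counts: Jones 0, Diaz 1, Gupta 0, Hale 0, Khan 21 → Khan.
Borda totals: Jones 17, Diaz 13, Gupta 55, Hale 49, Khan 86 → Khan.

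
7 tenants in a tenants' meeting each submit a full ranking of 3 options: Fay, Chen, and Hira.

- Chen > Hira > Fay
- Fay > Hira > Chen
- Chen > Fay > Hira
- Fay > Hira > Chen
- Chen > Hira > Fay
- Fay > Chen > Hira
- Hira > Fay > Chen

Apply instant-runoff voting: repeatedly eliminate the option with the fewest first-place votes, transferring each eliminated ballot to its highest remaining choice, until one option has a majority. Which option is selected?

Round 1: Fay 3, Chen 3, Hira 1. Hira has the fewest and is eliminated.
Round 2: Fay 4, Chen 3. Fay has a majority.

Fay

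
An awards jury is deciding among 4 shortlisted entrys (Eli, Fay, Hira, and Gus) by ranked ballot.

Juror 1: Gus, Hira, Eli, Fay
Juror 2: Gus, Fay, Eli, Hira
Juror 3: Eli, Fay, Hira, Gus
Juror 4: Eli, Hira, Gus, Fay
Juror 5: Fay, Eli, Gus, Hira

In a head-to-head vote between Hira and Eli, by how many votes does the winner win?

3

Ballots ranking Hira above Eli: 1.
Ballots ranking Eli above Hira: 4.
Eli wins 4–1, a margin of 3.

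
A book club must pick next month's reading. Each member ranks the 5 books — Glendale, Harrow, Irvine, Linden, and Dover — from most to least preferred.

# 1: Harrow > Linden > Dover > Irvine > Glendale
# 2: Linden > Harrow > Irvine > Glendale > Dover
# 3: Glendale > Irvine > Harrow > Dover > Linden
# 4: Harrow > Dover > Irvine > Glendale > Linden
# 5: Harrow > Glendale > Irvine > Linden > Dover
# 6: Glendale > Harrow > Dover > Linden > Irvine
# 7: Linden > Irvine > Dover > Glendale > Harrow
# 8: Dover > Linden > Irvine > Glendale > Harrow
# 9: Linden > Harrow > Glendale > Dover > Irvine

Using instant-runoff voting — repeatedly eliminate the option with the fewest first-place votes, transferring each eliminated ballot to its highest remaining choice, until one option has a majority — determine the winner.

Round 1: Harrow 3, Linden 3, Glendale 2, Dover 1, Irvine 0. Irvine has the fewest and is eliminated.
Round 2: Harrow 3, Linden 3, Glendale 2, Dover 1. Dover has the fewest and is eliminated.
Round 3: Linden 4, Harrow 3, Glendale 2. Glendale has the fewest and is eliminated.
Round 4: Harrow 5, Linden 4. Harrow has a majority.

Harrow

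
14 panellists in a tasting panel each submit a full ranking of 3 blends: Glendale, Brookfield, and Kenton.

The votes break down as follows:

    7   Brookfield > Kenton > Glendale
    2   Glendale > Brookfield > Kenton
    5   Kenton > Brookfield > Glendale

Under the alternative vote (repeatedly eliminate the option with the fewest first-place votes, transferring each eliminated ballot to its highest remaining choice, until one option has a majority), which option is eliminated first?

Glendale

Round 1: Brookfield 7, Kenton 5, Glendale 2. Glendale has the fewest and is eliminated.
Round 2: Brookfield 9, Kenton 5. Brookfield has a majority.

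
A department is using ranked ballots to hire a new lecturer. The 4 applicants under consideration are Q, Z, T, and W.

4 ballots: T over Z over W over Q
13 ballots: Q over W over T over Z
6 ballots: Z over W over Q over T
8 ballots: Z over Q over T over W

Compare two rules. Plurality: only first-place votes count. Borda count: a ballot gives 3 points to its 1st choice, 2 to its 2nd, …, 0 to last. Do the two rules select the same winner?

No

Plurality first-place counts: Q 13, Z 14, T 4, W 0 → Z.
Borda totals: Q 61, Z 50, T 33, W 42 → Q.
The two rules disagree: plurality picks Z, Borda picks Q.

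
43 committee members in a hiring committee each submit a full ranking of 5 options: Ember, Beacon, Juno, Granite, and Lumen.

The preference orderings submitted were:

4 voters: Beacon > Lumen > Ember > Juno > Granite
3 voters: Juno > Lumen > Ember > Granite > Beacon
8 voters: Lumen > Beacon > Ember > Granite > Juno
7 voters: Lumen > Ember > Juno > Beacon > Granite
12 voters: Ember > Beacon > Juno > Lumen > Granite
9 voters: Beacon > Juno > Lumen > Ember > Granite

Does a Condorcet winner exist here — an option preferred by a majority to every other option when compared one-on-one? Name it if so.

None — there is no Condorcet winner

Head-to-head results (43 voters total):
Ember vs Beacon: Ember wins 22–21.
Ember vs Juno: Ember wins 31–12.
Ember vs Granite: Ember wins 43–0.
Ember vs Lumen: Lumen wins 31–12.
Beacon vs Juno: Beacon wins 33–10.
Beacon vs Granite: Beacon wins 40–3.
Beacon vs Lumen: Beacon wins 25–18.
Juno vs Granite: Juno wins 35–8.
Juno vs Lumen: Juno wins 24–19.
Granite vs Lumen: Lumen wins 43–0.
No candidate beats all others: Ember beats Beacon beats Lumen beats Ember, a majority cycle.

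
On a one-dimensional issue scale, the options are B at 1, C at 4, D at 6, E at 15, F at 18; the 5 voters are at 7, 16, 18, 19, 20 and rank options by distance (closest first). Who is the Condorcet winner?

F

With single-peaked preferences on a line, the Condorcet winner is the candidate closest to the median voter.
The median voter (position 18) is closest to F at 18.
Check: F vs B — voters closer to F: 4 of 5.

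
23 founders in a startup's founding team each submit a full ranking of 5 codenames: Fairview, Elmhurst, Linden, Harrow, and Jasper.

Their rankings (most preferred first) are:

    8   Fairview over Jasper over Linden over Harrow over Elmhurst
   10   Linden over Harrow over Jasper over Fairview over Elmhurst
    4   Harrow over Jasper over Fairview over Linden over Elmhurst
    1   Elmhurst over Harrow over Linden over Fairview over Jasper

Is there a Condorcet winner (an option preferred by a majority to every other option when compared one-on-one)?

Head-to-head results (23 voters total):
Fairview vs Elmhurst: Fairview wins 22–1.
Fairview vs Linden: Fairview wins 12–11.
Fairview vs Harrow: Harrow wins 15–8.
Fairview vs Jasper: Jasper wins 14–9.
Elmhurst vs Linden: Linden wins 22–1.
Elmhurst vs Harrow: Harrow wins 22–1.
Elmhurst vs Jasper: Jasper wins 22–1.
Linden vs Harrow: Linden wins 18–5.
Linden vs Jasper: Jasper wins 12–11.
Harrow vs Jasper: Harrow wins 15–8.
No candidate beats all others: Fairview beats Linden beats Harrow beats Fairview, a majority cycle.

No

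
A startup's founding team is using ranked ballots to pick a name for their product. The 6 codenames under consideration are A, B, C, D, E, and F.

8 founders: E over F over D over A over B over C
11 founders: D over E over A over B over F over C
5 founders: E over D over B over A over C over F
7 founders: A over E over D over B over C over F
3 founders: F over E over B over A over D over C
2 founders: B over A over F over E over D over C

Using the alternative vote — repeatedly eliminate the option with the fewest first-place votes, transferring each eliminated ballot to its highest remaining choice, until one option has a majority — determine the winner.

Round 1: E 13, D 11, A 7, F 3, B 2, C 0. C has the fewest and is eliminated.
Round 2: E 13, D 11, A 7, F 3, B 2. B has the fewest and is eliminated.
Round 3: E 13, D 11, A 9, F 3. F has the fewest and is eliminated.
Round 4: E 16, D 11, A 9. A has the fewest and is eliminated.
Round 5: E 25, D 11. E has a majority.

E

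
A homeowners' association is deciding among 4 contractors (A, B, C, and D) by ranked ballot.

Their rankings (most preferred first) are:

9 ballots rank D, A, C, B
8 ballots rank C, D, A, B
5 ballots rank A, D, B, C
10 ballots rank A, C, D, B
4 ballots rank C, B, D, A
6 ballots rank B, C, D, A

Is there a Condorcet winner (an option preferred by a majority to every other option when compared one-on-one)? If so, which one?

None — there is no Condorcet winner

Head-to-head results (42 voters total):
A vs B: A wins 32–10.
A vs C: A wins 24–18.
A vs D: D wins 27–15.
B vs C: C wins 31–11.
B vs D: D wins 32–10.
C vs D: C wins 28–14.
No candidate beats all others: A beats C beats D beats A, a majority cycle.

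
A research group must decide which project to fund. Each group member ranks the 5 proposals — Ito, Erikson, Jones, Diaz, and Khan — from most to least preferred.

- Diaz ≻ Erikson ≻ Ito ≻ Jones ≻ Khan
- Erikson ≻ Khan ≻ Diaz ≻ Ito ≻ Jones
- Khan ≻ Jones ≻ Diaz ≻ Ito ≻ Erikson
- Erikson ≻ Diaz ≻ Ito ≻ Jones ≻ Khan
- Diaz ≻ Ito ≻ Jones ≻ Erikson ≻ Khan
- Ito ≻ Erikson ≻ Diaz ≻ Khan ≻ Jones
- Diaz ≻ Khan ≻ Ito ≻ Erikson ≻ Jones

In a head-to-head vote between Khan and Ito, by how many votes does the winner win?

Ballots ranking Khan above Ito: 3.
Ballots ranking Ito above Khan: 4.
Ito wins 4–3, a margin of 1.

1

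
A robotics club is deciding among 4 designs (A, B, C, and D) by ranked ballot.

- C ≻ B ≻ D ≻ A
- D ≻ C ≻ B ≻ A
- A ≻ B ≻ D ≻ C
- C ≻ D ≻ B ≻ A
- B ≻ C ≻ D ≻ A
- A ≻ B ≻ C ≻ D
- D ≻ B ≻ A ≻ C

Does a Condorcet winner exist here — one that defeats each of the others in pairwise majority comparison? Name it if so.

B

Head-to-head results (7 voters total):
A vs B: B wins 5–2.
A vs C: C wins 4–3.
A vs D: D wins 5–2.
B vs C: B wins 4–3.
B vs D: B wins 4–3.
C vs D: C wins 4–3.
B beats each rival — A (5–2), C (4–3), D (4–3) — so B is the Condorcet winner.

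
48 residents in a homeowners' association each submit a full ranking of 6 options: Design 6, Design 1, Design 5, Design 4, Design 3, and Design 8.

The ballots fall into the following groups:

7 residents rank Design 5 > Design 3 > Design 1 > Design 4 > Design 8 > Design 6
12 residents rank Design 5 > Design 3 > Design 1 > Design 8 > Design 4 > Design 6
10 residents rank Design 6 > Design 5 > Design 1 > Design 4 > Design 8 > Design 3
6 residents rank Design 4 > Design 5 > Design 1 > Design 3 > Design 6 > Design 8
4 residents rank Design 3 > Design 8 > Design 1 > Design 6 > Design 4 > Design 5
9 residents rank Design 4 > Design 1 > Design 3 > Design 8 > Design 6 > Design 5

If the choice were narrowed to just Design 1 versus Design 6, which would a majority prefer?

Design 1

Ballots ranking Design 1 above Design 6: 7+12+6+4+9 = 38.
Ballots ranking Design 6 above Design 1: 10.
Design 1 wins the head-to-head, 38–10.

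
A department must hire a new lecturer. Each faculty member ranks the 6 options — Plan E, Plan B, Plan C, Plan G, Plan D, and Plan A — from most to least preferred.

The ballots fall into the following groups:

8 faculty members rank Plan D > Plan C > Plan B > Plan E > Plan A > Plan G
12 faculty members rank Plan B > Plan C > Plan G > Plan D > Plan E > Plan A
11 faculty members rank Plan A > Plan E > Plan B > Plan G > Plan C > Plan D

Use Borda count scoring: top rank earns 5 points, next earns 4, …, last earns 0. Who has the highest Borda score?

Plan B

Borda scores:
  Plan E: 8·2 + 12·1 + 11·4 = 72
  Plan B: 8·3 + 12·5 + 11·3 = 117
  Plan C: 8·4 + 12·4 + 11·1 = 91
  Plan G: 8·0 + 12·3 + 11·2 = 58
  Plan D: 8·5 + 12·2 + 11·0 = 64
  Plan A: 8·1 + 12·0 + 11·5 = 63
Plan B has the highest total.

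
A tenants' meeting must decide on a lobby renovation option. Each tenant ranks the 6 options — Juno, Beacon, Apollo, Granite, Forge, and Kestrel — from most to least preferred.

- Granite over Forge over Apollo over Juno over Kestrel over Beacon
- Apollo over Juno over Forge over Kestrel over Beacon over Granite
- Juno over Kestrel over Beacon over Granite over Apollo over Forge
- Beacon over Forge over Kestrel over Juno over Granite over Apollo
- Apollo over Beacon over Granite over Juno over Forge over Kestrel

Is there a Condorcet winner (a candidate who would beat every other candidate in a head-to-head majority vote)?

Head-to-head results (5 voters total):
Juno vs Beacon: Juno wins 3–2.
Juno vs Apollo: Apollo wins 3–2.
Juno vs Granite: Juno wins 3–2.
Juno vs Forge: Juno wins 3–2.
Juno vs Kestrel: Juno wins 4–1.
Beacon vs Apollo: Apollo wins 3–2.
Beacon vs Granite: Beacon wins 4–1.
Beacon vs Forge: Beacon wins 3–2.
Beacon vs Kestrel: Kestrel wins 3–2.
Apollo vs Granite: Granite wins 3–2.
Apollo vs Forge: Apollo wins 3–2.
Apollo vs Kestrel: Apollo wins 3–2.
Granite vs Forge: Granite wins 3–2.
Granite vs Kestrel: Kestrel wins 3–2.
Forge vs Kestrel: Forge wins 4–1.
No candidate beats all others: Juno beats Granite beats Apollo beats Juno, a majority cycle.

No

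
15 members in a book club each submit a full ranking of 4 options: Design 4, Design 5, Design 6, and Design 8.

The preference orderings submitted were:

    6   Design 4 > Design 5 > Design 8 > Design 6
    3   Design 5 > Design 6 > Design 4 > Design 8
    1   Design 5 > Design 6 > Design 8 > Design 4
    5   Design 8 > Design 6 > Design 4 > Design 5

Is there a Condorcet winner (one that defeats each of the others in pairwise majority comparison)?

Head-to-head results (15 voters total):
Design 4 vs Design 5: Design 4 wins 11–4.
Design 4 vs Design 6: Design 6 wins 9–6.
Design 4 vs Design 8: Design 4 wins 9–6.
Design 5 vs Design 6: Design 5 wins 10–5.
Design 5 vs Design 8: Design 5 wins 10–5.
Design 6 vs Design 8: Design 8 wins 11–4.
No candidate beats all others: Design 4 beats Design 5 beats Design 6 beats Design 4, a majority cycle.

No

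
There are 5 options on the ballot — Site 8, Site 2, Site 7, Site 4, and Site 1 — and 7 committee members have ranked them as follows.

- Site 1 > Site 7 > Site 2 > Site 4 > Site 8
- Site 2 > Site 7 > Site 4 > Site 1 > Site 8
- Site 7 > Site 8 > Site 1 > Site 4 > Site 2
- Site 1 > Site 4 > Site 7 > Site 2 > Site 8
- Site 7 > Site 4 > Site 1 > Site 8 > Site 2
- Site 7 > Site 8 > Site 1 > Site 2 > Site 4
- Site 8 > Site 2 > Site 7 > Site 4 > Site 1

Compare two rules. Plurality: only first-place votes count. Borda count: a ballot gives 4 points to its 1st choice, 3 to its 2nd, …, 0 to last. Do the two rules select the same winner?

Yes

Plurality first-place counts: Site 8 1, Site 2 1, Site 7 3, Site 4 0, Site 1 2 → Site 7.
Borda totals: Site 8 11, Site 2 11, Site 7 22, Site 4 11, Site 1 15 → Site 7.
The two rules agree on Site 7.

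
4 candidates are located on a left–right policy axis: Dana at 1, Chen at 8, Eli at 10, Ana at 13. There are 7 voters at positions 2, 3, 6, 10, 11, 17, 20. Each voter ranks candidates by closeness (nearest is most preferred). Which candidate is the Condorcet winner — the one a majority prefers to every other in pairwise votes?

With single-peaked preferences on a line, the Condorcet winner is the candidate closest to the median voter.
The median voter (position 10) is closest to Eli at 10.
Check: Eli vs Chen — voters closer to Eli: 4 of 7.

Eli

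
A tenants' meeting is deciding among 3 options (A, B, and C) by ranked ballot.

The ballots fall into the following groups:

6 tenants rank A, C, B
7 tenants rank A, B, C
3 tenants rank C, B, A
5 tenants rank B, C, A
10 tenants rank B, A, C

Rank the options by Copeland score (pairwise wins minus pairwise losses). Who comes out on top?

Pairwise results:
  A vs B: B wins 18–13.
  A vs C: A wins 23–8.
  B vs C: B wins 22–9.
Copeland scores (wins − losses):
  A: 1 − 1 = 0
  B: 2 − 0 = 2
  C: 0 − 2 = -2
B has the best Copeland score.

B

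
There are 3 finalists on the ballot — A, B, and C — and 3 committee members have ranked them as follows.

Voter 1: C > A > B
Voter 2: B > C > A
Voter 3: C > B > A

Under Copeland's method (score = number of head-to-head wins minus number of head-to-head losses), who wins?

C

Pairwise results:
  A vs B: B wins 2–1.
  A vs C: C wins 3–0.
  B vs C: C wins 2–1.
Copeland scores (wins − losses):
  A: 0 − 2 = -2
  B: 1 − 1 = 0
  C: 2 − 0 = 2
C has the best Copeland score.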